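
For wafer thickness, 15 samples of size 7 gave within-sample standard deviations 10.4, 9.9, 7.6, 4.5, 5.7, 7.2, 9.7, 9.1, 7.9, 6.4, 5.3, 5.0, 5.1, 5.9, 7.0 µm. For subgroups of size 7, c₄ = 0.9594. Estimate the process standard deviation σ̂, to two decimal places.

s̄ = (10.4 + 9.9 + 7.6 + 4.5 + 5.7 + 7.2 + 9.7 + 9.1 + 7.9 + 6.4 + 5.3 + 5.0 + 5.1 + 5.9 + 7.0) / 15 = 7.1133
σ̂ = s̄ / c₄ = 7.1133 / 0.9594 = 7.4144

7.41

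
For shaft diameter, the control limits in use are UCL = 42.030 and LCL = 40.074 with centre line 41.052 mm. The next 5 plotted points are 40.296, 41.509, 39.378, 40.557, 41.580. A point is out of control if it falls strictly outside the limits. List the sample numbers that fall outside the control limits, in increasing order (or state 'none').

3

Compare each point to [40.074, 42.030]: sample 3 = 39.378 < LCL.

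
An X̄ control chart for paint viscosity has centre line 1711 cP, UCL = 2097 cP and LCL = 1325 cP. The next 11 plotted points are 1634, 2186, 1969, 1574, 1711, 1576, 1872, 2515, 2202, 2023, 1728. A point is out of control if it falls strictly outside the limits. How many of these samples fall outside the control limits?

3

Compare each point to [1325, 2097]: sample 2 = 2186 > UCL; sample 8 = 2515 > UCL; sample 9 = 2202 > UCL.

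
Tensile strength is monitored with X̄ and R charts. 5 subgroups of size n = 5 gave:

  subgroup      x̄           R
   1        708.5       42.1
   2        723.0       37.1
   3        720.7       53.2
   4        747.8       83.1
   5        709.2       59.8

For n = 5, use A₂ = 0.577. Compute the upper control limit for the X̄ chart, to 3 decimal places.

X̄̄ = (708.5 + 723.0 + 720.7 + 747.8 + 709.2) / 5 = 3609.2000 / 5 = 721.8400
R̄ = (42.1 + 37.1 + 53.2 + 83.1 + 59.8) / 5 = 275.3000 / 5 = 55.0600
UCL = X̄̄ + A₂·R̄ = 721.8400 + 0.577 × 55.0600 = 753.6096

753.610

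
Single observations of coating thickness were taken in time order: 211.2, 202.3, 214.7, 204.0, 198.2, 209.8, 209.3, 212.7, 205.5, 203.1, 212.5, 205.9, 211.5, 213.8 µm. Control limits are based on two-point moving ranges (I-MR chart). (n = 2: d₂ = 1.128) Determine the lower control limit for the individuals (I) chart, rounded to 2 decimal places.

X̄ = (211.2 + 202.3 + 214.7 + 204.0 + 198.2 + 209.8 + 209.3 + 212.7 + 205.5 + 203.1 + 212.5 + 205.9 + 211.5 + 213.8) / 14 = 208.1786
Moving ranges: 8.9, 12.4, 10.7, 5.8, 11.6, 0.5, 3.4, 7.2, 2.4, 9.4, 6.6, 5.6, 2.3; M̄R̄ = 86.8000 / 13 = 6.6769
LCL = X̄ − 3·M̄R̄/d₂ = 208.1786 − 3 × 6.6769 / 1.128 = 190.4208

190.42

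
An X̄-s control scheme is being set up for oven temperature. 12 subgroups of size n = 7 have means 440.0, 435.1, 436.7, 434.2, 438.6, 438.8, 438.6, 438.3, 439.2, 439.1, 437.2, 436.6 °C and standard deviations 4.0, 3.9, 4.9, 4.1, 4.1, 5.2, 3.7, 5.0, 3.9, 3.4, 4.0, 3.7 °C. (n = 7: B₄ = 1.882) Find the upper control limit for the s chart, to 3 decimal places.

7.826

s̄ = (4.0 + 3.9 + 4.9 + 4.1 + 4.1 + 5.2 + 3.7 + 5.0 + 3.9 + 3.4 + 4.0 + 3.7) / 12 = 4.1583
UCL_s = B₄·s̄ = 1.882 × 4.1583 = 7.8260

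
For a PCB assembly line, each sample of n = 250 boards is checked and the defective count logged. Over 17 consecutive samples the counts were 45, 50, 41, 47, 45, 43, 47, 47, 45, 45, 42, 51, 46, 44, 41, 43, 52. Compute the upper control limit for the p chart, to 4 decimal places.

p̄ = Σdᵢ / (k·n) = 774 / (17 × 250) = 0.18212
UCL = p̄ + 3·√(p̄(1−p̄)/n) = 0.18212 + 3 × √(0.18212×0.81788/250) = 0.18212 + 3 × 0.02441 = 0.25534

0.2553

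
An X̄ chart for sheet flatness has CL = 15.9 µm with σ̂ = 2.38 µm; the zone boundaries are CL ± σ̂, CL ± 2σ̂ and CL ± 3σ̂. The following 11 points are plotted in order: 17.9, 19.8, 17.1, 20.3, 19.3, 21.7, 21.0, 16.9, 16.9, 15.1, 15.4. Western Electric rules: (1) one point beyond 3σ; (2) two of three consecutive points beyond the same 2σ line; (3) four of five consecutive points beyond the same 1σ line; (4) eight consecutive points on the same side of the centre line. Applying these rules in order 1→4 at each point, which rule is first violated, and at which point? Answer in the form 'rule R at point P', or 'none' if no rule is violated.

rule 3 at point 6

Zone of each point (C = within 1σ̂, B = 1σ̂–2σ̂, A = 2σ̂–3σ̂, * = beyond 3σ̂; sign = side of CL): 1:+C, 2:+B, 3:+C, 4:+B, 5:+B, 6:+A, 7:+A, 8:+C, 9:+C, 10:-C, 11:-C
Rule 3 (four of five consecutive points beyond the same 1σ limit) is satisfied at point 6.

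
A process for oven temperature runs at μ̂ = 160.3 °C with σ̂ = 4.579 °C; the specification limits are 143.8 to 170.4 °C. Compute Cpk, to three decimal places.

0.735

Cpu = (USL − μ̂) / (3σ̂) = (170.4 − 160.3) / (3 × 4.579) = 0.7352; Cpl = (μ̂ − LSL) / (3σ̂) = (160.3 − 143.8) / (3 × 4.579) = 1.2011; Cpk = min(Cpu, Cpl) = 0.7352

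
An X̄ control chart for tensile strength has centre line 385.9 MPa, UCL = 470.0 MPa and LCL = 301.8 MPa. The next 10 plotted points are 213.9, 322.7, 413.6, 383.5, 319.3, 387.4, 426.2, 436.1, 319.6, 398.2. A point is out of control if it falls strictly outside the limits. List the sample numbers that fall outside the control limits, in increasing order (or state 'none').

1

Compare each point to [301.8, 470.0]: sample 1 = 213.9 < LCL.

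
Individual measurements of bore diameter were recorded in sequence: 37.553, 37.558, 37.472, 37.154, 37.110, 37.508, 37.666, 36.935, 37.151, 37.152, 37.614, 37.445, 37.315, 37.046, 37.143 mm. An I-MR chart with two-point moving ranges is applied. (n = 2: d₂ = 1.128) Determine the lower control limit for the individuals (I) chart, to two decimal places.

36.74

X̄ = (37.553 + 37.558 + 37.472 + 37.154 + 37.110 + 37.508 + 37.666 + 36.935 + 37.151 + 37.152 + 37.614 + 37.445 + 37.315 + 37.046 + 37.143) / 15 = 37.3215
Moving ranges: 0.005, 0.086, 0.318, 0.044, 0.398, 0.158, 0.731, 0.216, 0.001, 0.462, 0.169, 0.130, 0.269, 0.097; M̄R̄ = 3.0840 / 14 = 0.2203
LCL = X̄ − 3·M̄R̄/d₂ = 37.3215 − 3 × 0.2203 / 1.128 = 36.7356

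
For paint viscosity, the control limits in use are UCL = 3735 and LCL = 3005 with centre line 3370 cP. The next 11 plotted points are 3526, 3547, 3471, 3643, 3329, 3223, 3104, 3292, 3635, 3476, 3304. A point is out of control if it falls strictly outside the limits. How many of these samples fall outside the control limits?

0

All 11 points lie within [3005, 3735].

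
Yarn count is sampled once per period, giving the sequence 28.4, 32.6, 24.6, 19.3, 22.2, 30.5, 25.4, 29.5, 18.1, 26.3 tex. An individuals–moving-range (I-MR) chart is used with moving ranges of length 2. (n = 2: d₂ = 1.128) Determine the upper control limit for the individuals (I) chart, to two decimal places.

42.68

X̄ = (28.4 + 32.6 + 24.6 + 19.3 + 22.2 + 30.5 + 25.4 + 29.5 + 18.1 + 26.3) / 10 = 25.6900
Moving ranges: 4.2, 8.0, 5.3, 2.9, 8.3, 5.1, 4.1, 11.4, 8.2; M̄R̄ = 57.5000 / 9 = 6.3889
UCL = X̄ + 3·M̄R̄/d₂ = 25.6900 + 3 × 6.3889 / 1.128 = 42.6817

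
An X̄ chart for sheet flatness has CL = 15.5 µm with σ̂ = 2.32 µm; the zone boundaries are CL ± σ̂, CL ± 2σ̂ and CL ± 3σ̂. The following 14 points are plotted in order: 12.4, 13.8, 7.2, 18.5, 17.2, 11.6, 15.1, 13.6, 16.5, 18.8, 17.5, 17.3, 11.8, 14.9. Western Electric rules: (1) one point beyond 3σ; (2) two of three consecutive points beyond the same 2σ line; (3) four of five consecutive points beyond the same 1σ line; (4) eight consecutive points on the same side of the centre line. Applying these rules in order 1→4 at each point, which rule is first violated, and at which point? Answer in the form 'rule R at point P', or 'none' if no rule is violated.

rule 1 at point 3

Zone of each point (C = within 1σ̂, B = 1σ̂–2σ̂, A = 2σ̂–3σ̂, * = beyond 3σ̂; sign = side of CL): 1:-B, 2:-C, 3:-*, 4:+B, 5:+C, 6:-B, 7:-C, 8:-C, 9:+C, 10:+B, 11:+C, 12:+C, 13:-B, 14:-C
Rule 1 (one point beyond the 3σ limits) is satisfied at point 3.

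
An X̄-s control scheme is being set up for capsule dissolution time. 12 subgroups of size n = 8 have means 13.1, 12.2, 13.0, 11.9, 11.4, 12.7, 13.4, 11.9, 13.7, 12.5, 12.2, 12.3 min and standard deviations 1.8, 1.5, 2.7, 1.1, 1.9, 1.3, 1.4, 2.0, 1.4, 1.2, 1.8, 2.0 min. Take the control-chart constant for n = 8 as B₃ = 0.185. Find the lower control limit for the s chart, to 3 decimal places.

0.310

s̄ = (1.8 + 1.5 + 2.7 + 1.1 + 1.9 + 1.3 + 1.4 + 2.0 + 1.4 + 1.2 + 1.8 + 2.0) / 12 = 1.6750
LCL_s = B₃·s̄ = 0.185 × 1.6750 = 0.3099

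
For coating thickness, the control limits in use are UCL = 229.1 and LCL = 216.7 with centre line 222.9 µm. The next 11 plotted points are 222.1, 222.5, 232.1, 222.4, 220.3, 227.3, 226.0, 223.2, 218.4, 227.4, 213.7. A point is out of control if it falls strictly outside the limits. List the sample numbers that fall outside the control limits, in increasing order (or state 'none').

Compare each point to [216.7, 229.1]: sample 3 = 232.1 > UCL; sample 11 = 213.7 < LCL.

3, 11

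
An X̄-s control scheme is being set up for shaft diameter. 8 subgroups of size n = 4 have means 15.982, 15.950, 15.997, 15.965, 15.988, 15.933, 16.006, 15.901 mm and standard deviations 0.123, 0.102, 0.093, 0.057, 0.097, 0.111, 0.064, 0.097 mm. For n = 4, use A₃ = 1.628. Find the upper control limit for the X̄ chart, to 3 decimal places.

X̄̄ = (15.982 + 15.950 + 15.997 + 15.965 + 15.988 + 15.933 + 16.006 + 15.901) / 8 = 15.9652
s̄ = (0.123 + 0.102 + 0.093 + 0.057 + 0.097 + 0.111 + 0.064 + 0.097) / 8 = 0.0930
UCL = X̄̄ + A₃·s̄ = 15.9652 + 1.628 × 0.0930 = 16.1167

16.117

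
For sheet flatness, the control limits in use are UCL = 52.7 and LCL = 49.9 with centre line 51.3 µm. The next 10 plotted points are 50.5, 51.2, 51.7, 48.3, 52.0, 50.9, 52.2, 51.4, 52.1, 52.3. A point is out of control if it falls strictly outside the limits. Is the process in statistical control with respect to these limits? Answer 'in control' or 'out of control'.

out of control

Compare each point to [49.9, 52.7]: sample 4 = 48.3 < LCL.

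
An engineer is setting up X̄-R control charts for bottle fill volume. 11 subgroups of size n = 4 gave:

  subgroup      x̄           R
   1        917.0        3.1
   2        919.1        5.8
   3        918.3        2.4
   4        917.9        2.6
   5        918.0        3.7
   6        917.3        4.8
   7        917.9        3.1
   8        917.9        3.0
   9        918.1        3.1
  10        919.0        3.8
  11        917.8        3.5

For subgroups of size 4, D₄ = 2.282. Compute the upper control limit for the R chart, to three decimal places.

R̄ = (3.1 + 5.8 + 2.4 + 2.6 + 3.7 + 4.8 + 3.1 + 3.0 + 3.1 + 3.8 + 3.5) / 11 = 38.9000 / 11 = 3.5364
UCL_R = D₄·R̄ = 2.282 × 3.5364 = 8.0700

8.070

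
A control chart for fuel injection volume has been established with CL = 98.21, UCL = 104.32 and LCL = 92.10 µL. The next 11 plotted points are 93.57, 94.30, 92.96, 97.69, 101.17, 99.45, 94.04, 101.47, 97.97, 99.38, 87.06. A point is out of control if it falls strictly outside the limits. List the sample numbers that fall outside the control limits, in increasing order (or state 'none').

11

Compare each point to [92.10, 104.32]: sample 11 = 87.06 < LCL.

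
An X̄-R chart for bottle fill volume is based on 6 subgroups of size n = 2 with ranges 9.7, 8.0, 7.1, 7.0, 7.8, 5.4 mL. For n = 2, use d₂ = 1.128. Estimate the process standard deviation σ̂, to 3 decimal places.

6.649

R̄ = (9.7 + 8.0 + 7.1 + 7.0 + 7.8 + 5.4) / 6 = 7.5000
σ̂ = R̄ / d₂ = 7.5000 / 1.128 = 6.6489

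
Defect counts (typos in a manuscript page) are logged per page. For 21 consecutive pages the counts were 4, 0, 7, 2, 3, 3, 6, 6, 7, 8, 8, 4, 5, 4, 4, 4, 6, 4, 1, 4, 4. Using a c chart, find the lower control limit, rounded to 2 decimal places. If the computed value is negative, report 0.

0.00

c̄ = (4 + 0 + 7 + 2 + 3 + 3 + 6 + 6 + 7 + 8 + 8 + 4 + 5 + 4 + 4 + 4 + 6 + 4 + 1 + 4 + 4) / 21 = 94 / 21 = 4.4762
LCL = c̄ − 3√c̄ = 4.4762 − 3 × 2.1157 = -1.8709 → 0 (cannot be negative)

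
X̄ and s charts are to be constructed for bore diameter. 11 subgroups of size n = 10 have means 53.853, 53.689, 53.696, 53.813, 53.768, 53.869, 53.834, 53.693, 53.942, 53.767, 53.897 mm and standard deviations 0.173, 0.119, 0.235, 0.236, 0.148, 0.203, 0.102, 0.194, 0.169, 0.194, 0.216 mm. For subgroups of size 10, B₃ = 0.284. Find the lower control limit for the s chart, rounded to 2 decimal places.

s̄ = (0.173 + 0.119 + 0.235 + 0.236 + 0.148 + 0.203 + 0.102 + 0.194 + 0.169 + 0.194 + 0.216) / 11 = 0.1808
LCL_s = B₃·s̄ = 0.284 × 0.1808 = 0.0514

0.05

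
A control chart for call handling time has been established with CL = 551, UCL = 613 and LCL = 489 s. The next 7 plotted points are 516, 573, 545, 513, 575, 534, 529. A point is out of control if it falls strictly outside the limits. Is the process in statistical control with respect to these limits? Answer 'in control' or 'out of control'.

All 7 points lie within [489, 613].

in control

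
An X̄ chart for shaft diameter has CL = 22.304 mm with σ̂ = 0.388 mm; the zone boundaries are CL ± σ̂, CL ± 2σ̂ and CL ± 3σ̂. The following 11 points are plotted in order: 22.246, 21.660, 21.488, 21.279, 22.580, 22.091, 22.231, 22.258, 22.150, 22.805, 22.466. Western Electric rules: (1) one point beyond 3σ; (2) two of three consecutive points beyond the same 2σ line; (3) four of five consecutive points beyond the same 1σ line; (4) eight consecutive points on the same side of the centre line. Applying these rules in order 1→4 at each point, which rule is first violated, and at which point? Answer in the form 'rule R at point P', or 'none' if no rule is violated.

rule 2 at point 4

Zone of each point (C = within 1σ̂, B = 1σ̂–2σ̂, A = 2σ̂–3σ̂, * = beyond 3σ̂; sign = side of CL): 1:-C, 2:-B, 3:-A, 4:-A, 5:+C, 6:-C, 7:-C, 8:-C, 9:-C, 10:+B, 11:+C
Rule 2 (two of three consecutive points beyond the same 2σ limit) is satisfied at point 4.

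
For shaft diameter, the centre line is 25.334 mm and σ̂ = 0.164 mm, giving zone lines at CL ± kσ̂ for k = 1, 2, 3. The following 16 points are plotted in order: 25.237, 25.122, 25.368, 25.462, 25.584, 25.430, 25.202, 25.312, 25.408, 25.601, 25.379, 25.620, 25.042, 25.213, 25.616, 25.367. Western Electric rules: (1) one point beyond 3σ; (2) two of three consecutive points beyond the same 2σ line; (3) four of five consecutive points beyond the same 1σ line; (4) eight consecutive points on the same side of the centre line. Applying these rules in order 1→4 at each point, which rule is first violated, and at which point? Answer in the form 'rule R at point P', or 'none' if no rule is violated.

none

Zone of each point (C = within 1σ̂, B = 1σ̂–2σ̂, A = 2σ̂–3σ̂, * = beyond 3σ̂; sign = side of CL): 1:-C, 2:-B, 3:+C, 4:+C, 5:+B, 6:+C, 7:-C, 8:-C, 9:+C, 10:+B, 11:+C, 12:+B, 13:-B, 14:-C, 15:+B, 16:+C
No rule fires across all 16 points.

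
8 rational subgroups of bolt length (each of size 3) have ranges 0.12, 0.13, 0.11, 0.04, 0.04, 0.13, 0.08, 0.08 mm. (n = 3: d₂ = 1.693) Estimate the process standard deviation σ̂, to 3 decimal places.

0.054

R̄ = (0.12 + 0.13 + 0.11 + 0.04 + 0.04 + 0.13 + 0.08 + 0.08) / 8 = 0.0912
σ̂ = R̄ / d₂ = 0.0912 / 1.693 = 0.0539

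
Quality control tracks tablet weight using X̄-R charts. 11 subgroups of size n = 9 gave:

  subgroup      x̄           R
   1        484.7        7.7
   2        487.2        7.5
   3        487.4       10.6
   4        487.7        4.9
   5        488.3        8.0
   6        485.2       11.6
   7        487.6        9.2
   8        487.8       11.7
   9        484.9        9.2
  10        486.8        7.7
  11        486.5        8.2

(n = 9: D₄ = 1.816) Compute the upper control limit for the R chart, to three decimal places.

15.898

R̄ = (7.7 + 7.5 + 10.6 + 4.9 + 8.0 + 11.6 + 9.2 + 11.7 + 9.2 + 7.7 + 8.2) / 11 = 96.3000 / 11 = 8.7545
UCL_R = D₄·R̄ = 1.816 × 8.7545 = 15.8983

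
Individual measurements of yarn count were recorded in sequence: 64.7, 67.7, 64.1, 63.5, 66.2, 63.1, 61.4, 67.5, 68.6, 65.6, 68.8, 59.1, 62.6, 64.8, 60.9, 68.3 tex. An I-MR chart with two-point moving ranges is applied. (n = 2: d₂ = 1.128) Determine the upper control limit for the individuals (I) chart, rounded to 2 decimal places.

X̄ = (64.7 + 67.7 + 64.1 + 63.5 + 66.2 + 63.1 + 61.4 + 67.5 + 68.6 + 65.6 + 68.8 + 59.1 + 62.6 + 64.8 + 60.9 + 68.3) / 16 = 64.8063
Moving ranges: 3.0, 3.6, 0.6, 2.7, 3.1, 1.7, 6.1, 1.1, 3.0, 3.2, 9.7, 3.5, 2.2, 3.9, 7.4; M̄R̄ = 54.8000 / 15 = 3.6533
UCL = X̄ + 3·M̄R̄/d₂ = 64.8063 + 3 × 3.6533 / 1.128 = 74.5226

74.52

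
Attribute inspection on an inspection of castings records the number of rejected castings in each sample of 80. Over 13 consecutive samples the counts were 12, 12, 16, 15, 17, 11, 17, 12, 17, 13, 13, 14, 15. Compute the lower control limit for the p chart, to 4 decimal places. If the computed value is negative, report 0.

p̄ = Σdᵢ / (k·n) = 184 / (13 × 80) = 0.17692
LCL = p̄ − 3·√(p̄(1−p̄)/n) = 0.17692 − 3 × 0.04266 = 0.04893

0.0489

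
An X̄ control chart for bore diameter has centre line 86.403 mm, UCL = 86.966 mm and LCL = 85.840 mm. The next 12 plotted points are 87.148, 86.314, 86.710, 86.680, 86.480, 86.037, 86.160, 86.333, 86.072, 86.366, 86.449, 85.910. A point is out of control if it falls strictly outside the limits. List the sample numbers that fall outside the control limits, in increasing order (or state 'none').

Compare each point to [85.840, 86.966]: sample 1 = 87.148 > UCL.

1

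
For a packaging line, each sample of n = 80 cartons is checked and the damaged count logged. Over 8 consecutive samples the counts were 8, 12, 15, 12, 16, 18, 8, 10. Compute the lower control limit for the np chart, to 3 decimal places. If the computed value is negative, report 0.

2.672

p̄ = Σdᵢ / (k·n) = 99 / (8 × 80) = 0.15469
LCL = np̄ − 3·√(np̄(1−p̄)) = 12.3750 − 3 × 3.2343 = 2.6721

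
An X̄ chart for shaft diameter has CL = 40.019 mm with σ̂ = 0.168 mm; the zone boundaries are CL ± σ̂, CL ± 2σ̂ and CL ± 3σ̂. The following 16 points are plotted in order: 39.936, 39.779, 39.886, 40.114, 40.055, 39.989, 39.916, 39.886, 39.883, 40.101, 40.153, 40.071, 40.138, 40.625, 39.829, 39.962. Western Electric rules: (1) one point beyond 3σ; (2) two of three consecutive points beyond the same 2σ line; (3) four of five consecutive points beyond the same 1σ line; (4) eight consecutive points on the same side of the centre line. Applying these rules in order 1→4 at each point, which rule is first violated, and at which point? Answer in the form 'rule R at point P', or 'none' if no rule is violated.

rule 1 at point 14

Zone of each point (C = within 1σ̂, B = 1σ̂–2σ̂, A = 2σ̂–3σ̂, * = beyond 3σ̂; sign = side of CL): 1:-C, 2:-B, 3:-C, 4:+C, 5:+C, 6:-C, 7:-C, 8:-C, 9:-C, 10:+C, 11:+C, 12:+C, 13:+C, 14:+*, 15:-B, 16:-C
Rule 1 (one point beyond the 3σ limits) is satisfied at point 14.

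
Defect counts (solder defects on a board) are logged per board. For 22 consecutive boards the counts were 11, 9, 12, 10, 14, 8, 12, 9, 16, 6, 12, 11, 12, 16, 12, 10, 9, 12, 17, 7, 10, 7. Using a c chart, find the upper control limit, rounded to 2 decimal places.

20.95

c̄ = (11 + 9 + 12 + 10 + 14 + 8 + 12 + 9 + 16 + 6 + 12 + 11 + 12 + 16 + 12 + 10 + 9 + 12 + 17 + 7 + 10 + 7) / 22 = 242 / 22 = 11.0000
UCL = c̄ + 3√c̄ = 11.0000 + 3 × √11.0000 = 11.0000 + 3 × 3.3166 = 20.9499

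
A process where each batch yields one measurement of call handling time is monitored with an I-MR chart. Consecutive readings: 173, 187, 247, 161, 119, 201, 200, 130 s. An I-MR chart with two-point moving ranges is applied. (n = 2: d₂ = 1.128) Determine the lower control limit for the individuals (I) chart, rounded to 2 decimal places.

X̄ = (173 + 187 + 247 + 161 + 119 + 201 + 200 + 130) / 8 = 177.2500
Moving ranges: 14, 60, 86, 42, 82, 1, 70; M̄R̄ = 355.0000 / 7 = 50.7143
LCL = X̄ − 3·M̄R̄/d₂ = 177.2500 − 3 × 50.7143 / 1.128 = 42.3716

42.37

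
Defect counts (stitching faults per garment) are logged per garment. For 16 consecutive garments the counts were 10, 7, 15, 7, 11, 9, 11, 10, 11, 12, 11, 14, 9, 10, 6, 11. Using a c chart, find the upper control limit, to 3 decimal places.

19.855

c̄ = (10 + 7 + 15 + 7 + 11 + 9 + 11 + 10 + 11 + 12 + 11 + 14 + 9 + 10 + 6 + 11) / 16 = 164 / 16 = 10.2500
UCL = c̄ + 3√c̄ = 10.2500 + 3 × √10.2500 = 10.2500 + 3 × 3.2016 = 19.8547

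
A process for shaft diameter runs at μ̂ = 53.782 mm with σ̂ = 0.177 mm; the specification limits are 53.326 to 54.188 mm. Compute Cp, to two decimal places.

Cp = (USL − LSL) / (6σ̂) = (54.188 − 53.326) / (6 × 0.177) = 0.8620 / 1.0620 = 0.8117

0.81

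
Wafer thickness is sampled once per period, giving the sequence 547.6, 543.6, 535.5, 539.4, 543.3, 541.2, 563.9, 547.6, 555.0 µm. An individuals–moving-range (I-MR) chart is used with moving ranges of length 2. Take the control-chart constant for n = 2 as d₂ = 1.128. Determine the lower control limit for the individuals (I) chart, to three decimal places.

X̄ = (547.6 + 543.6 + 535.5 + 539.4 + 543.3 + 541.2 + 563.9 + 547.6 + 555.0) / 9 = 546.3444
Moving ranges: 4.0, 8.1, 3.9, 3.9, 2.1, 22.7, 16.3, 7.4; M̄R̄ = 68.4000 / 8 = 8.5500
LCL = X̄ − 3·M̄R̄/d₂ = 546.3444 − 3 × 8.5500 / 1.128 = 523.6051

523.605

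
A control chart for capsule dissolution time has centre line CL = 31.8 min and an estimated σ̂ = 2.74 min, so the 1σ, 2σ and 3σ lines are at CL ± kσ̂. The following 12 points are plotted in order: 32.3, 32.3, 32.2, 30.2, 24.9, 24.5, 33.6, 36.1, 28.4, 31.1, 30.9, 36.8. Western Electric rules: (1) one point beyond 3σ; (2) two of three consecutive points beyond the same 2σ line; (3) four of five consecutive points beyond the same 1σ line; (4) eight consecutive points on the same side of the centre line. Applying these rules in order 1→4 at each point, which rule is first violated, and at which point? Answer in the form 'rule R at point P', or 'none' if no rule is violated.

rule 2 at point 6

Zone of each point (C = within 1σ̂, B = 1σ̂–2σ̂, A = 2σ̂–3σ̂, * = beyond 3σ̂; sign = side of CL): 1:+C, 2:+C, 3:+C, 4:-C, 5:-A, 6:-A, 7:+C, 8:+B, 9:-B, 10:-C, 11:-C, 12:+B
Rule 2 (two of three consecutive points beyond the same 2σ limit) is satisfied at point 6.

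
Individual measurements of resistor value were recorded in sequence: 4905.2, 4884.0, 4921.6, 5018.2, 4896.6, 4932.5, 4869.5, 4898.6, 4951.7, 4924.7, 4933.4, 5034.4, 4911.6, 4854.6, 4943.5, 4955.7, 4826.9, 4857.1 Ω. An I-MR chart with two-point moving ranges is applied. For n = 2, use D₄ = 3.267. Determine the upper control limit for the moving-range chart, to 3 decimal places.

Moving ranges: 21.2, 37.6, 96.6, 121.6, 35.9, 63.0, 29.1, 53.1, 27.0, 8.7, 101.0, 122.8, 57.0, 88.9, 12.2, 128.8, 30.2; M̄R̄ = 1034.7000 / 17 = 60.8647
UCL_MR = D₄·M̄R̄ = 3.267 × 60.8647 = 198.8450

198.845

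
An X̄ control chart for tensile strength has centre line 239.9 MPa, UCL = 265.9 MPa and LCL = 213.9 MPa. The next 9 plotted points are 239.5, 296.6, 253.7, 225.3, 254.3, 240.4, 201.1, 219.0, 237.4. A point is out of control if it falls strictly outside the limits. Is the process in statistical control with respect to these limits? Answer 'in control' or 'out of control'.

out of control

Compare each point to [213.9, 265.9]: sample 2 = 296.6 > UCL; sample 7 = 201.1 < LCL.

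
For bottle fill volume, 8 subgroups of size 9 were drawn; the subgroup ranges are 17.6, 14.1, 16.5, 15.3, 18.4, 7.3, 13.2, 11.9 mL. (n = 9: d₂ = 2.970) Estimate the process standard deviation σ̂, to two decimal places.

4.81

R̄ = (17.6 + 14.1 + 16.5 + 15.3 + 18.4 + 7.3 + 13.2 + 11.9) / 8 = 14.2875
σ̂ = R̄ / d₂ = 14.2875 / 2.970 = 4.8106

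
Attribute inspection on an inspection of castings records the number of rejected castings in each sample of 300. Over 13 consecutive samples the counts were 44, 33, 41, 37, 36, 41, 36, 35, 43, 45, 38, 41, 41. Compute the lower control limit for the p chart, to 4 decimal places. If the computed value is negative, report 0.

p̄ = Σdᵢ / (k·n) = 511 / (13 × 300) = 0.13103
LCL = p̄ − 3·√(p̄(1−p̄)/n) = 0.13103 − 3 × 0.01948 = 0.07258

0.0726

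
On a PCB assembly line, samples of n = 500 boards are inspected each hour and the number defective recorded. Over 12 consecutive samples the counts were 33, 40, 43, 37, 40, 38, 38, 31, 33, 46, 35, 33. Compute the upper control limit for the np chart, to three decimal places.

54.865

p̄ = Σdᵢ / (k·n) = 447 / (12 × 500) = 0.07450
UCL = np̄ + 3·√(np̄(1−p̄)) = 37.2500 + 3 × √(37.2500×0.92550) = 37.2500 + 3 × 5.8715 = 54.8646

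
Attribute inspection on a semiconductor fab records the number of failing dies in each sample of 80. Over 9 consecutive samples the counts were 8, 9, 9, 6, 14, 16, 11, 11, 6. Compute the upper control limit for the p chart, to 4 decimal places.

0.2359

p̄ = Σdᵢ / (k·n) = 90 / (9 × 80) = 0.12500
UCL = p̄ + 3·√(p̄(1−p̄)/n) = 0.12500 + 3 × √(0.12500×0.87500/80) = 0.12500 + 3 × 0.03698 = 0.23593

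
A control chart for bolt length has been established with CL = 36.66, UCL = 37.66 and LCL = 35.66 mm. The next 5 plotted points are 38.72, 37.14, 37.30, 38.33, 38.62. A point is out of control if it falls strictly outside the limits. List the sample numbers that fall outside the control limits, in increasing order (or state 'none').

1, 4, 5

Compare each point to [35.66, 37.66]: sample 1 = 38.72 > UCL; sample 4 = 38.33 > UCL; sample 5 = 38.62 > UCL.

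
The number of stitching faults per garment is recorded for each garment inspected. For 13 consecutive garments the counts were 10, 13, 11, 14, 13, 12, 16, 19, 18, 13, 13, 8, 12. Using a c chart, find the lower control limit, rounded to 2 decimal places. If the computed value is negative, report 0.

c̄ = (10 + 13 + 11 + 14 + 13 + 12 + 16 + 19 + 18 + 13 + 13 + 8 + 12) / 13 = 172 / 13 = 13.2308
LCL = c̄ − 3√c̄ = 13.2308 − 3 × 3.6374 = 2.3185

2.32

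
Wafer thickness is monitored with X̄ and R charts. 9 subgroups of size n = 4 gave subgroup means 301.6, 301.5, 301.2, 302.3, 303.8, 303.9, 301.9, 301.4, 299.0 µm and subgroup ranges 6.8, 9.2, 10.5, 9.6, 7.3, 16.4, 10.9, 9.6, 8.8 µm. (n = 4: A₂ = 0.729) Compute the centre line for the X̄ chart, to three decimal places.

301.844

X̄̄ = (301.6 + 301.5 + 301.2 + 302.3 + 303.8 + 303.9 + 301.9 + 301.4 + 299.0) / 9 = 2716.6000 / 9 = 301.8444
CL = X̄̄ = 301.8444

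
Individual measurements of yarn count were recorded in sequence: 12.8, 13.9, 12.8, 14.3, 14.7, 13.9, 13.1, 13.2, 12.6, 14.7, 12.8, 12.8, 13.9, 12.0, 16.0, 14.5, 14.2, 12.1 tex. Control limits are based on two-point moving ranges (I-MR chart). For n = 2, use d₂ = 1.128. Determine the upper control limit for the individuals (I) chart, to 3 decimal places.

X̄ = (12.8 + 13.9 + 12.8 + 14.3 + 14.7 + 13.9 + 13.1 + 13.2 + 12.6 + 14.7 + 12.8 + 12.8 + 13.9 + 12.0 + 16.0 + 14.5 + 14.2 + 12.1) / 18 = 13.5722
Moving ranges: 1.1, 1.1, 1.5, 0.4, 0.8, 0.8, 0.1, 0.6, 2.1, 1.9, 0.0, 1.1, 1.9, 4.0, 1.5, 0.3, 2.1; M̄R̄ = 21.3000 / 17 = 1.2529
UCL = X̄ + 3·M̄R̄/d₂ = 13.5722 + 3 × 1.2529 / 1.128 = 16.9045

16.905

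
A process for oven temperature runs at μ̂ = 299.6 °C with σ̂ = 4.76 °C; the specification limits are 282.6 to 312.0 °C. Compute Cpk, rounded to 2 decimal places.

0.87

Cpu = (USL − μ̂) / (3σ̂) = (312.0 − 299.6) / (3 × 4.76) = 0.8683; Cpl = (μ̂ − LSL) / (3σ̂) = (299.6 − 282.6) / (3 × 4.76) = 1.1905; Cpk = min(Cpu, Cpl) = 0.8683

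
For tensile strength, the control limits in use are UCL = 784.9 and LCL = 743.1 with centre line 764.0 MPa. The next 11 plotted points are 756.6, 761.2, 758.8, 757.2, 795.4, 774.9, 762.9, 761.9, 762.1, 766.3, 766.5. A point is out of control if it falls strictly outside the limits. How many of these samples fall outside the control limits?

Compare each point to [743.1, 784.9]: sample 5 = 795.4 > UCL.

1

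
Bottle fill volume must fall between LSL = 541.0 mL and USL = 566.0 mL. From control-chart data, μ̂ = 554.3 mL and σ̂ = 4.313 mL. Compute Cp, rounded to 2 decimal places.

Cp = (USL − LSL) / (6σ̂) = (566.0 − 541.0) / (6 × 4.313) = 25.0000 / 25.8780 = 0.9661

0.97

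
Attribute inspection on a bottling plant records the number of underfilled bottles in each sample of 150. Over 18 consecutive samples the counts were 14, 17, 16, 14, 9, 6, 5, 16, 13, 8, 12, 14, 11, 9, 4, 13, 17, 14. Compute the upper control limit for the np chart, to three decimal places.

p̄ = Σdᵢ / (k·n) = 212 / (18 × 150) = 0.07852
UCL = np̄ + 3·√(np̄(1−p̄)) = 11.7778 + 3 × √(11.7778×0.92148) = 11.7778 + 3 × 3.2944 = 21.6609

21.661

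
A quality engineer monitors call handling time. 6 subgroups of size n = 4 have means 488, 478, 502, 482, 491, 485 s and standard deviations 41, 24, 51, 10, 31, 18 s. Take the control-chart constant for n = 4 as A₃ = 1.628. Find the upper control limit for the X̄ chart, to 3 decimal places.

535.150

X̄̄ = (488 + 478 + 502 + 482 + 491 + 485) / 6 = 487.6667
s̄ = (41 + 24 + 51 + 10 + 31 + 18) / 6 = 29.1667
UCL = X̄̄ + A₃·s̄ = 487.6667 + 1.628 × 29.1667 = 535.1500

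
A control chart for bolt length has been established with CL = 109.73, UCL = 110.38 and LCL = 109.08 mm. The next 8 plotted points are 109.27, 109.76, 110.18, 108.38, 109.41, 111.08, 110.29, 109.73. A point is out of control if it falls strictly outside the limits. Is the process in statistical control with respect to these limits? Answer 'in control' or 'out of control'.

Compare each point to [109.08, 110.38]: sample 4 = 108.38 < LCL; sample 6 = 111.08 > UCL.

out of control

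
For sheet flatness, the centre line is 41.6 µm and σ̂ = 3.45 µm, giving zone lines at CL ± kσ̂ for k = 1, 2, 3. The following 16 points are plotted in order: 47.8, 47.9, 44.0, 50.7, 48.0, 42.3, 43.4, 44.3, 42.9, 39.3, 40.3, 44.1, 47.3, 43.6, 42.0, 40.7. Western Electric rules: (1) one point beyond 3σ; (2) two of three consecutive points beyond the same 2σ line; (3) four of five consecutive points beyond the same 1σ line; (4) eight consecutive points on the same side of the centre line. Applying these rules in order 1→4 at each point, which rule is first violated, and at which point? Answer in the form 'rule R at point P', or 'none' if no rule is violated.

rule 3 at point 5

Zone of each point (C = within 1σ̂, B = 1σ̂–2σ̂, A = 2σ̂–3σ̂, * = beyond 3σ̂; sign = side of CL): 1:+B, 2:+B, 3:+C, 4:+A, 5:+B, 6:+C, 7:+C, 8:+C, 9:+C, 10:-C, 11:-C, 12:+C, 13:+B, 14:+C, 15:+C, 16:-C
Rule 3 (four of five consecutive points beyond the same 1σ limit) is satisfied at point 5.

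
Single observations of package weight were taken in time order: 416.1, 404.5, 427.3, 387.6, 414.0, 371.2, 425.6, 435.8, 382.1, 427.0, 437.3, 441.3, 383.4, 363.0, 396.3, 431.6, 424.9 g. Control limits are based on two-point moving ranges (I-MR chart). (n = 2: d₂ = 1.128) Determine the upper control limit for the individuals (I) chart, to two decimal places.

488.80

X̄ = (416.1 + 404.5 + 427.3 + 387.6 + 414.0 + 371.2 + 425.6 + 435.8 + 382.1 + 427.0 + 437.3 + 441.3 + 383.4 + 363.0 + 396.3 + 431.6 + 424.9) / 17 = 409.9412
Moving ranges: 11.6, 22.8, 39.7, 26.4, 42.8, 54.4, 10.2, 53.7, 44.9, 10.3, 4.0, 57.9, 20.4, 33.3, 35.3, 6.7; M̄R̄ = 474.4000 / 16 = 29.6500
UCL = X̄ + 3·M̄R̄/d₂ = 409.9412 + 3 × 29.6500 / 1.128 = 488.7976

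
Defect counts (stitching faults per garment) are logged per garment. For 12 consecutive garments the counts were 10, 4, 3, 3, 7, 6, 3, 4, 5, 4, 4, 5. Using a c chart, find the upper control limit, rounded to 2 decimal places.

c̄ = (10 + 4 + 3 + 3 + 7 + 6 + 3 + 4 + 5 + 4 + 4 + 5) / 12 = 58 / 12 = 4.8333
UCL = c̄ + 3√c̄ = 4.8333 + 3 × √4.8333 = 4.8333 + 3 × 2.1985 = 11.4288

11.43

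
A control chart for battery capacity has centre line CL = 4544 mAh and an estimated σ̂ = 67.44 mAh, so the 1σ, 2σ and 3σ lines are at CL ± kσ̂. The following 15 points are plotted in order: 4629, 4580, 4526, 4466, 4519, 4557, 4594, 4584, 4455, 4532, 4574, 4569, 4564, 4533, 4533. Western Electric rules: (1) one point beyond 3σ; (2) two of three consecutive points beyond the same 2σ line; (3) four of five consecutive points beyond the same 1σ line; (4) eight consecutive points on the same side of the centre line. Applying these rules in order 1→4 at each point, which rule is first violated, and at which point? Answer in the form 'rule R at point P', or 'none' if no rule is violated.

none

Zone of each point (C = within 1σ̂, B = 1σ̂–2σ̂, A = 2σ̂–3σ̂, * = beyond 3σ̂; sign = side of CL): 1:+B, 2:+C, 3:-C, 4:-B, 5:-C, 6:+C, 7:+C, 8:+C, 9:-B, 10:-C, 11:+C, 12:+C, 13:+C, 14:-C, 15:-C
No rule fires across all 15 points.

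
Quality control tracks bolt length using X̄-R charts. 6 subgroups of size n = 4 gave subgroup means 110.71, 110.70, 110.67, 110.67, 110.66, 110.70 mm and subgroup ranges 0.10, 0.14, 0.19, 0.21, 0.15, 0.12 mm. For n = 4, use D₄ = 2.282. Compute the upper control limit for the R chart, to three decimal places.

R̄ = (0.10 + 0.14 + 0.19 + 0.21 + 0.15 + 0.12) / 6 = 0.9100 / 6 = 0.1517
UCL_R = D₄·R̄ = 2.282 × 0.1517 = 0.3461

0.346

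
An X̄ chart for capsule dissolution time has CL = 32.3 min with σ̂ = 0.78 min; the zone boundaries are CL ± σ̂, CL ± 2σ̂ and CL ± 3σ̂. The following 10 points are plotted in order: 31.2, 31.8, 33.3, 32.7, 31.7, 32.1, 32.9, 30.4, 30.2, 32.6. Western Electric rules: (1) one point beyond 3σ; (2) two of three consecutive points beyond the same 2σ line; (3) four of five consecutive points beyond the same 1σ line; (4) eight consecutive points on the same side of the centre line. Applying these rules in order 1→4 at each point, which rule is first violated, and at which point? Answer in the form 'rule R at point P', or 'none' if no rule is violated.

rule 2 at point 9

Zone of each point (C = within 1σ̂, B = 1σ̂–2σ̂, A = 2σ̂–3σ̂, * = beyond 3σ̂; sign = side of CL): 1:-B, 2:-C, 3:+B, 4:+C, 5:-C, 6:-C, 7:+C, 8:-A, 9:-A, 10:+C
Rule 2 (two of three consecutive points beyond the same 2σ limit) is satisfied at point 9.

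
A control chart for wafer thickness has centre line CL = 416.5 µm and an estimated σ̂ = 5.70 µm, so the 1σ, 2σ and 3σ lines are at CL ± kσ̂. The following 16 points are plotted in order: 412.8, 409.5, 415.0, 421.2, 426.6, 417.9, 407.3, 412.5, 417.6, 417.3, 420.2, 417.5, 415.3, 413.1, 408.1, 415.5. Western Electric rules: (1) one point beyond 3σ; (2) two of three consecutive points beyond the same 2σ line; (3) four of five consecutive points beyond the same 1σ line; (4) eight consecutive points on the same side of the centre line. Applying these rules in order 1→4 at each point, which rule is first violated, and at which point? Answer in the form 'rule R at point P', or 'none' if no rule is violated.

none

Zone of each point (C = within 1σ̂, B = 1σ̂–2σ̂, A = 2σ̂–3σ̂, * = beyond 3σ̂; sign = side of CL): 1:-C, 2:-B, 3:-C, 4:+C, 5:+B, 6:+C, 7:-B, 8:-C, 9:+C, 10:+C, 11:+C, 12:+C, 13:-C, 14:-C, 15:-B, 16:-C
No rule fires across all 16 points.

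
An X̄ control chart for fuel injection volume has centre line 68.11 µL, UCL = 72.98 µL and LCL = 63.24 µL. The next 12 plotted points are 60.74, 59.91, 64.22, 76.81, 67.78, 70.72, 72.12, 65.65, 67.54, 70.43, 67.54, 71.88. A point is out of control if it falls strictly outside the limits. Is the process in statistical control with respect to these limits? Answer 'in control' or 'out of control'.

Compare each point to [63.24, 72.98]: sample 1 = 60.74 < LCL; sample 2 = 59.91 < LCL; sample 4 = 76.81 > UCL.

out of control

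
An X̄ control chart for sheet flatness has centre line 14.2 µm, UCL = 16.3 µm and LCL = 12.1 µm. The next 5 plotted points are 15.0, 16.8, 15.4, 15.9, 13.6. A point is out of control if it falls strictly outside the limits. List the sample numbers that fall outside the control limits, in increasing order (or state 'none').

Compare each point to [12.1, 16.3]: sample 2 = 16.8 > UCL.

2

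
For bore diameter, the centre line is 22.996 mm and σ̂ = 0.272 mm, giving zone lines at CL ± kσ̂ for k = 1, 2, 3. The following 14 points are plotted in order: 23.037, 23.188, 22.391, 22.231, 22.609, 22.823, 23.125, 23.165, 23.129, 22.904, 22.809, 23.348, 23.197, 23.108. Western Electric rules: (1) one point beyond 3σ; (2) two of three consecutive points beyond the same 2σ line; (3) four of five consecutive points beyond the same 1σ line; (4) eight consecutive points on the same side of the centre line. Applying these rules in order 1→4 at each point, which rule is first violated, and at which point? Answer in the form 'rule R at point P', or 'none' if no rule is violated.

rule 2 at point 4

Zone of each point (C = within 1σ̂, B = 1σ̂–2σ̂, A = 2σ̂–3σ̂, * = beyond 3σ̂; sign = side of CL): 1:+C, 2:+C, 3:-A, 4:-A, 5:-B, 6:-C, 7:+C, 8:+C, 9:+C, 10:-C, 11:-C, 12:+B, 13:+C, 14:+C
Rule 2 (two of three consecutive points beyond the same 2σ limit) is satisfied at point 4.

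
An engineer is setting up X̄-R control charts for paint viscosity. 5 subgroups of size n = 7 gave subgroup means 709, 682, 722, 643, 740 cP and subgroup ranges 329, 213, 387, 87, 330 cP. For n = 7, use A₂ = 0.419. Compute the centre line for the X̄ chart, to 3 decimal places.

X̄̄ = (709 + 682 + 722 + 643 + 740) / 5 = 3496.0000 / 5 = 699.2000
CL = X̄̄ = 699.2000

699.200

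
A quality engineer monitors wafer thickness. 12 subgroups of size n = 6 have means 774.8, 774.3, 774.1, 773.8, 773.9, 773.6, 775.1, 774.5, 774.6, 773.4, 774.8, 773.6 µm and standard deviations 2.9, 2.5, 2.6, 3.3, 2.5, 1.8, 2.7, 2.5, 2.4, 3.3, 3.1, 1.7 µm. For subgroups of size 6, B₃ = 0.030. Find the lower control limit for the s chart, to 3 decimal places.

s̄ = (2.9 + 2.5 + 2.6 + 3.3 + 2.5 + 1.8 + 2.7 + 2.5 + 2.4 + 3.3 + 3.1 + 1.7) / 12 = 2.6083
LCL_s = B₃·s̄ = 0.030 × 2.6083 = 0.0783

0.078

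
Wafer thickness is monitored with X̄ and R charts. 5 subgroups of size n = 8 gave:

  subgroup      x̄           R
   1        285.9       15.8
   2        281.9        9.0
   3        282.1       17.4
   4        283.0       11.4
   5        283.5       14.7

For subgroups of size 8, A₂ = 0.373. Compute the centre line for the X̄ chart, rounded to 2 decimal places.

X̄̄ = (285.9 + 281.9 + 282.1 + 283.0 + 283.5) / 5 = 1416.4000 / 5 = 283.2800
CL = X̄̄ = 283.2800

283.28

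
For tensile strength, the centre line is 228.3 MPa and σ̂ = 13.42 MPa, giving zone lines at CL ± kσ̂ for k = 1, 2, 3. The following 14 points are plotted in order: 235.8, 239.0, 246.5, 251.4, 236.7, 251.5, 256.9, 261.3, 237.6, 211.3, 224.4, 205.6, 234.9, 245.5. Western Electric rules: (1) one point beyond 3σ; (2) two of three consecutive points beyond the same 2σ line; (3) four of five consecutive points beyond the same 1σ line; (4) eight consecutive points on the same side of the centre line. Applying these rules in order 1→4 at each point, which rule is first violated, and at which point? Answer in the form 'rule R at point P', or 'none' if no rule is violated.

rule 3 at point 7

Zone of each point (C = within 1σ̂, B = 1σ̂–2σ̂, A = 2σ̂–3σ̂, * = beyond 3σ̂; sign = side of CL): 1:+C, 2:+C, 3:+B, 4:+B, 5:+C, 6:+B, 7:+A, 8:+A, 9:+C, 10:-B, 11:-C, 12:-B, 13:+C, 14:+B
Rule 3 (four of five consecutive points beyond the same 1σ limit) is satisfied at point 7.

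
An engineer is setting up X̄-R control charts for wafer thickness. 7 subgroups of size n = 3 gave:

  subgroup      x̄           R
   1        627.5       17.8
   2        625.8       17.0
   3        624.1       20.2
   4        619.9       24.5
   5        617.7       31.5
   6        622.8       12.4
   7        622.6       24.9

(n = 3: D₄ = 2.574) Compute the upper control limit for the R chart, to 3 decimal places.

R̄ = (17.8 + 17.0 + 20.2 + 24.5 + 31.5 + 12.4 + 24.9) / 7 = 148.3000 / 7 = 21.1857
UCL_R = D₄·R̄ = 2.574 × 21.1857 = 54.5320

54.532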